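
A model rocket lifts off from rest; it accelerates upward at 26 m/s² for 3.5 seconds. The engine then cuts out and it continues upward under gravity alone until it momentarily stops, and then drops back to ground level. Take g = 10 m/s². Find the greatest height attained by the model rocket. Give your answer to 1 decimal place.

Phase 1 (powered ascent): v₀ = 0 m/s, a = 26 m/s².
v = v₀ + at = 0 + (26)(3.5) = 91.0 m/s
Δx = v₀t + ½at² = 0·3.5 + 0.5·26·3.5² = 159 m

Phase 2 (coasting upward): v₀ = 91.0 m/s, a = -10 m/s².
v = v₀ + at → t = (0 − 91.0) / -10 = 9.10 s
v² = v₀² + 2aΔx → Δx = (0² − 91.0²)/(2·-10) = 414 m
Maximum height = 159 + 414 = 573 m

573.3 m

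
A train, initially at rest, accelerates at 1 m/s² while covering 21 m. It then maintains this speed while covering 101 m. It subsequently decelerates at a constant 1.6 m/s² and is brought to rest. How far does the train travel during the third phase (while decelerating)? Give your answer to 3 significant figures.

13.1 m

Phase 1 (accelerating): v₀ = 0 m/s, a = 1 m/s².
v² = v₀² + 2aΔx = 0² + 2·1·21 = 42.0 → v = 6.48 m/s
t = (v − v₀)/a = (6.48 − 0)/1 = 6.48 s

Phase 2 (constant speed): v₀ = 6.48 m/s, a = 0 m/s².
Constant speed: t = d/v = 101/6.48 = 15.6 s

Phase 3 (decelerating): v₀ = 6.48 m/s, a = -1.6 m/s².
v = v₀ + at → t = (0 − 6.48) / -1.6 = 4.05 s
v² = v₀² + 2aΔx → Δx = (0² − 6.48²)/(2·-1.6) = 13.1 m
Distance in phase 3 = 13.1 m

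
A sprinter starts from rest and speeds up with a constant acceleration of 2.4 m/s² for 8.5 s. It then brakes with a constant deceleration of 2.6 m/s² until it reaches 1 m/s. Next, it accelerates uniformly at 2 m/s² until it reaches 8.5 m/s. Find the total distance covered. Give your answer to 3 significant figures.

184 m

Phase 1 (accelerating): v₀ = 0 m/s, a = 2.4 m/s².
v = v₀ + at = 0 + (2.4)(8.5) = 20.4 m/s
Δx = v₀t + ½at² = 0·8.5 + 0.5·2.4·8.5² = 86.7 m

Phase 2 (decelerating): v₀ = 20.4 m/s, a = -2.6 m/s².
v = v₀ + at → t = (1 − 20.4) / -2.6 = 7.46 s
v² = v₀² + 2aΔx → Δx = (1² − 20.4²)/(2·-2.6) = 79.8 m

Phase 3 (accelerating): v₀ = 1.00 m/s, a = 2 m/s².
v = v₀ + at → t = (8.5 − 1.00) / 2 = 3.75 s
v² = v₀² + 2aΔx → Δx = (8.5² − 1.00²)/(2·2) = 17.8 m
Total distance = 86.7 + 79.8 + 17.8 = 184 m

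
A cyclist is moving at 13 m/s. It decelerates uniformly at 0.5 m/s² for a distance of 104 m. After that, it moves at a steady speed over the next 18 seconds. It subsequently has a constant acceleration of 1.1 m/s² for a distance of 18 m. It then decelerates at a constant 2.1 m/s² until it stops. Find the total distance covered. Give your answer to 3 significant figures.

Phase 1 (decelerating): v₀ = 13.0 m/s, a = -0.5 m/s².
v² = v₀² + 2aΔx = 13.0² + 2·-0.5·104 = 65.0 → v = 8.06 m/s
t = (v − v₀)/a = (8.06 − 13.0)/-0.5 = 9.88 s

Phase 2 (constant speed): v₀ = 8.06 m/s, a = 0 m/s².
v = v₀ + at = 8.06 + (0)(18) = 8.06 m/s
Δx = v₀t + ½at² = 8.06·18 + 0.5·0·18² = 145 m

Phase 3 (accelerating): v₀ = 8.06 m/s, a = 1.1 m/s².
v² = v₀² + 2aΔx = 8.06² + 2·1.1·18 = 105 → v = 10.2 m/s
t = (v − v₀)/a = (10.2 − 8.06)/1.1 = 1.97 s

Phase 4 (decelerating): v₀ = 10.2 m/s, a = -2.1 m/s².
v = v₀ + at → t = (0 − 10.2) / -2.1 = 4.87 s
v² = v₀² + 2aΔx → Δx = (0² − 10.2²)/(2·-2.1) = 24.9 m
Total distance = 104 + 145 + 18.0 + 24.9 = 292 m

292 m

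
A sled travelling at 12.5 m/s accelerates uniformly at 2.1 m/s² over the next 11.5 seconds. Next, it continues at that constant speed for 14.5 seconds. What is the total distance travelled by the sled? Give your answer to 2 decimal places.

Phase 1 (accelerating): v₀ = 12.5 m/s, a = 2.1 m/s².
v = v₀ + at = 12.5 + (2.1)(11.5) = 36.7 m/s
Δx = v₀t + ½at² = 12.5·11.5 + 0.5·2.1·11.5² = 283 m

Phase 2 (constant speed): v₀ = 36.7 m/s, a = 0 m/s².
v = v₀ + at = 36.7 + (0)(14.5) = 36.7 m/s
Δx = v₀t + ½at² = 36.7·14.5 + 0.5·0·14.5² = 531 m
Total distance = 283 + 531 = 814 m

814.04 m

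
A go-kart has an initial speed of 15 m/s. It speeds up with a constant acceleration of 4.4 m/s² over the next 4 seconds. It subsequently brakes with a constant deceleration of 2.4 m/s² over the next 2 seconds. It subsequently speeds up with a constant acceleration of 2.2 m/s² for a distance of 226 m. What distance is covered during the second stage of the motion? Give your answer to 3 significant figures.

60.4 m

Phase 1 (accelerating): v₀ = 15.0 m/s, a = 4.4 m/s².
v = v₀ + at = 15.0 + (4.4)(4) = 32.6 m/s
Δx = v₀t + ½at² = 15.0·4 + 0.5·4.4·4² = 95.2 m

Phase 2 (decelerating): v₀ = 32.6 m/s, a = -2.4 m/s².
v = v₀ + at = 32.6 + (-2.4)(2) = 27.8 m/s
Δx = v₀t + ½at² = 32.6·2 + 0.5·-2.4·2² = 60.4 m
Distance in phase 2 = 60.4 m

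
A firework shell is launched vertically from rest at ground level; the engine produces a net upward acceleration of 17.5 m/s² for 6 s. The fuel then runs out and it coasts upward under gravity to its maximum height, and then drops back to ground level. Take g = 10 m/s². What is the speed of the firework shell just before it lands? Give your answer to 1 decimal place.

Phase 1 (powered ascent): v₀ = 0 m/s, a = 17.5 m/s².
v = v₀ + at = 0 + (17.5)(6) = 105 m/s
Δx = v₀t + ½at² = 0·6 + 0.5·17.5·6² = 315 m

Phase 2 (coasting upward): v₀ = 105 m/s, a = -10 m/s².
v = v₀ + at → t = (0 − 105) / -10 = 10.5 s
v² = v₀² + 2aΔx → Δx = (0² − 105²)/(2·-10) = 551 m

Phase 3 (free fall): v₀ = 0 m/s, a = -10 m/s².
Falls 866 m from rest: t = √(2·866/10) = 13.2 s; v = g·t = 132 m/s.
Impact speed = 132 m/s

131.6 m/s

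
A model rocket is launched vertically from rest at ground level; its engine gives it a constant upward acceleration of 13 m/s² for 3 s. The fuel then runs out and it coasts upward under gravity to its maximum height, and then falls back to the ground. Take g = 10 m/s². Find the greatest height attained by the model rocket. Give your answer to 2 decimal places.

Phase 1 (powered ascent): v₀ = 0 m/s, a = 13 m/s².
v = v₀ + at = 0 + (13)(3) = 39.0 m/s
Δx = v₀t + ½at² = 0·3 + 0.5·13·3² = 58.5 m

Phase 2 (coasting upward): v₀ = 39.0 m/s, a = -10 m/s².
v = v₀ + at → t = (0 − 39.0) / -10 = 3.90 s
v² = v₀² + 2aΔx → Δx = (0² − 39.0²)/(2·-10) = 76.0 m
Maximum height = 58.5 + 76.0 = 135 m

134.55 m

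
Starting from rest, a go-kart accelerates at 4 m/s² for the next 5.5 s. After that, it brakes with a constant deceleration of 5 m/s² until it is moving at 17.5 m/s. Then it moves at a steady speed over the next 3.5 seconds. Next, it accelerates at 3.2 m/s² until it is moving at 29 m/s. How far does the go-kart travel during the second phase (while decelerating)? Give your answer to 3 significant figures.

17.8 m

Phase 1 (accelerating): v₀ = 0 m/s, a = 4 m/s².
v = v₀ + at = 0 + (4)(5.5) = 22.0 m/s
Δx = v₀t + ½at² = 0·5.5 + 0.5·4·5.5² = 60.5 m

Phase 2 (decelerating): v₀ = 22.0 m/s, a = -5 m/s².
v = v₀ + at → t = (17.5 − 22.0) / -5 = 0.900 s
v² = v₀² + 2aΔx → Δx = (17.5² − 22.0²)/(2·-5) = 17.8 m
Distance in phase 2 = 17.8 m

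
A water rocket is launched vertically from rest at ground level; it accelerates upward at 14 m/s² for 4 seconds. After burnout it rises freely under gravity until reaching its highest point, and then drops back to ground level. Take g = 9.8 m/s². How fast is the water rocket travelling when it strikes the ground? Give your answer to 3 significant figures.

73.0 m/s

Phase 1 (powered ascent): v₀ = 0 m/s, a = 14 m/s².
v = v₀ + at = 0 + (14)(4) = 56.0 m/s
Δx = v₀t + ½at² = 0·4 + 0.5·14·4² = 112 m

Phase 2 (coasting upward): v₀ = 56.0 m/s, a = -9.8 m/s².
v = v₀ + at → t = (0 − 56.0) / -9.8 = 5.71 s
v² = v₀² + 2aΔx → Δx = (0² − 56.0²)/(2·-9.8) = 160 m

Phase 3 (free fall): v₀ = 0 m/s, a = -9.8 m/s².
Falls 272 m from rest: t = √(2·272/9.8) = 7.45 s; v = g·t = 73.0 m/s.
Impact speed = 73.0 m/s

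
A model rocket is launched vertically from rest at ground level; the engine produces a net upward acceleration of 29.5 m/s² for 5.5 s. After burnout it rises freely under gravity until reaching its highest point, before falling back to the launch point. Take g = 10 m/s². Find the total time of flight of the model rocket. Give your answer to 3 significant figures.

Phase 1 (powered ascent): v₀ = 0 m/s, a = 29.5 m/s².
v = v₀ + at = 0 + (29.5)(5.5) = 162 m/s
Δx = v₀t + ½at² = 0·5.5 + 0.5·29.5·5.5² = 446 m

Phase 2 (coasting upward): v₀ = 162 m/s, a = -10 m/s².
v = v₀ + at → t = (0 − 162) / -10 = 16.2 s
v² = v₀² + 2aΔx → Δx = (0² − 162²)/(2·-10) = 1320 m

Phase 3 (free fall): v₀ = 0 m/s, a = -10 m/s².
Falls 1760 m from rest: t = √(2·1760/10) = 18.8 s; v = g·t = 188 m/s.
Total time = 5.50 + 16.2 + 18.8 = 40.5 s

40.5 s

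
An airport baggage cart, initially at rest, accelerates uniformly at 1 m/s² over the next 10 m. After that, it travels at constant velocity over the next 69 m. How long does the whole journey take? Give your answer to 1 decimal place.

19.9 s

Phase 1 (accelerating): v₀ = 0 m/s, a = 1 m/s².
v² = v₀² + 2aΔx = 0² + 2·1·10 = 20.0 → v = 4.47 m/s
t = (v − v₀)/a = (4.47 − 0)/1 = 4.47 s

Phase 2 (constant speed): v₀ = 4.47 m/s, a = 0 m/s².
Constant speed: t = d/v = 69/4.47 = 15.4 s
Total time = 4.47 + 15.4 = 19.9 s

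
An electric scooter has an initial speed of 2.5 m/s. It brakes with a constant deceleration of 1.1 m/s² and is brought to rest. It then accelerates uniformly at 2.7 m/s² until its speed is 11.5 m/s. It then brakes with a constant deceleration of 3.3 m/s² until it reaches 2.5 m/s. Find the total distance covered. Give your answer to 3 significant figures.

46.4 m

Phase 1 (decelerating): v₀ = 2.50 m/s, a = -1.1 m/s².
v = v₀ + at → t = (0 − 2.50) / -1.1 = 2.27 s
v² = v₀² + 2aΔx → Δx = (0² − 2.50²)/(2·-1.1) = 2.84 m

Phase 2 (accelerating): v₀ = 0 m/s, a = 2.7 m/s².
v = v₀ + at → t = (11.5 − 0) / 2.7 = 4.26 s
v² = v₀² + 2aΔx → Δx = (11.5² − 0²)/(2·2.7) = 24.5 m

Phase 3 (decelerating): v₀ = 11.5 m/s, a = -3.3 m/s².
v = v₀ + at → t = (2.5 − 11.5) / -3.3 = 2.73 s
v² = v₀² + 2aΔx → Δx = (2.5² − 11.5²)/(2·-3.3) = 19.1 m
Total distance = 2.84 + 24.5 + 19.1 = 46.4 m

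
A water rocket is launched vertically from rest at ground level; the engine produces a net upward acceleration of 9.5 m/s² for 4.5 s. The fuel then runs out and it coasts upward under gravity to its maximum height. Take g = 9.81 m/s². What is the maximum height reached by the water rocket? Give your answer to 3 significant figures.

189 m

Phase 1 (powered ascent): v₀ = 0 m/s, a = 9.5 m/s².
v = v₀ + at = 0 + (9.5)(4.5) = 42.8 m/s
Δx = v₀t + ½at² = 0·4.5 + 0.5·9.5·4.5² = 96.2 m

Phase 2 (coasting upward): v₀ = 42.8 m/s, a = -9.81 m/s².
v = v₀ + at → t = (0 − 42.8) / -9.81 = 4.36 s
v² = v₀² + 2aΔx → Δx = (0² − 42.8²)/(2·-9.81) = 93.1 m
Maximum height = 96.2 + 93.1 = 189 m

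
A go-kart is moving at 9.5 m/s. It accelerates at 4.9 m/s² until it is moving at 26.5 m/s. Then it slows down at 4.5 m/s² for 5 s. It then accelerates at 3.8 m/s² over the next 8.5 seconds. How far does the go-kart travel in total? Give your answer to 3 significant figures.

Phase 1 (accelerating): v₀ = 9.50 m/s, a = 4.9 m/s².
v = v₀ + at → t = (26.5 − 9.50) / 4.9 = 3.47 s
v² = v₀² + 2aΔx → Δx = (26.5² − 9.50²)/(2·4.9) = 62.4 m

Phase 2 (decelerating): v₀ = 26.5 m/s, a = -4.5 m/s².
v = v₀ + at = 26.5 + (-4.5)(5) = 4.00 m/s
Δx = v₀t + ½at² = 26.5·5 + 0.5·-4.5·5² = 76.2 m

Phase 3 (accelerating): v₀ = 4.00 m/s, a = 3.8 m/s².
v = v₀ + at = 4.00 + (3.8)(8.5) = 36.3 m/s
Δx = v₀t + ½at² = 4.00·8.5 + 0.5·3.8·8.5² = 171 m
Total distance = 62.4 + 76.2 + 171 = 310 m

310 m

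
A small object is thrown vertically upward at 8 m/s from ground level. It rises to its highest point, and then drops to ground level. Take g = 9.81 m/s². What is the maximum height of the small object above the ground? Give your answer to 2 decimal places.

3.26 m

Phase 1 (rising): v₀ = 8.00 m/s, a = -9.81 m/s².
v = v₀ + at → t = (0 − 8.00) / -9.81 = 0.815 s
v² = v₀² + 2aΔx → Δx = (0² − 8.00²)/(2·-9.81) = 3.26 m
Maximum height = 3.26 m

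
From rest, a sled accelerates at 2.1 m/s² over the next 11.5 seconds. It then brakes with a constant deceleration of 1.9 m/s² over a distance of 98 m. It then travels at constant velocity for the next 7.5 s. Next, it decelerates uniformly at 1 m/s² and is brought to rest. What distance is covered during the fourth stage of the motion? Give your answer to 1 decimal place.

Phase 1 (accelerating): v₀ = 0 m/s, a = 2.1 m/s².
v = v₀ + at = 0 + (2.1)(11.5) = 24.2 m/s
Δx = v₀t + ½at² = 0·11.5 + 0.5·2.1·11.5² = 139 m

Phase 2 (decelerating): v₀ = 24.2 m/s, a = -1.9 m/s².
v² = v₀² + 2aΔx = 24.2² + 2·-1.9·98 = 211 → v = 14.5 m/s
t = (v − v₀)/a = (14.5 − 24.2)/-1.9 = 5.07 s

Phase 3 (constant speed): v₀ = 14.5 m/s, a = 0 m/s².
v = v₀ + at = 14.5 + (0)(7.5) = 14.5 m/s
Δx = v₀t + ½at² = 14.5·7.5 + 0.5·0·7.5² = 109 m

Phase 4 (decelerating): v₀ = 14.5 m/s, a = -1 m/s².
v = v₀ + at → t = (0 − 14.5) / -1 = 14.5 s
v² = v₀² + 2aΔx → Δx = (0² − 14.5²)/(2·-1) = 105 m
Distance in phase 4 = 105 m

105.4 m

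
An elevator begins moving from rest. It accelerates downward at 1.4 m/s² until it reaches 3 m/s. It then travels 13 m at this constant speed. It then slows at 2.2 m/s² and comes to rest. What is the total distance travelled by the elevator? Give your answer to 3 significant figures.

Phase 1 (accelerating): v₀ = 0 m/s, a = 1.4 m/s².
v = v₀ + at → t = (3 − 0) / 1.4 = 2.14 s
v² = v₀² + 2aΔx → Δx = (3² − 0²)/(2·1.4) = 3.21 m

Phase 2 (constant speed): v₀ = 3.00 m/s, a = 0 m/s².
Constant speed: t = d/v = 13/3.00 = 4.33 s

Phase 3 (decelerating): v₀ = 3.00 m/s, a = -2.2 m/s².
v = v₀ + at → t = (0 − 3.00) / -2.2 = 1.36 s
v² = v₀² + 2aΔx → Δx = (0² − 3.00²)/(2·-2.2) = 2.05 m
Total distance = 3.21 + 13.0 + 2.05 = 18.3 m

18.3 m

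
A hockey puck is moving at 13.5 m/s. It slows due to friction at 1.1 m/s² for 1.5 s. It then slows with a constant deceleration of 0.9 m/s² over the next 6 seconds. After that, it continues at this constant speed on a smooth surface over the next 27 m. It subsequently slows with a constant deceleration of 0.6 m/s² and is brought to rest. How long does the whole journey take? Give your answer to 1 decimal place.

Phase 1 (decelerating): v₀ = 13.5 m/s, a = -1.1 m/s².
v = v₀ + at = 13.5 + (-1.1)(1.5) = 11.8 m/s
Δx = v₀t + ½at² = 13.5·1.5 + 0.5·-1.1·1.5² = 19.0 m

Phase 2 (decelerating): v₀ = 11.8 m/s, a = -0.9 m/s².
v = v₀ + at = 11.8 + (-0.9)(6) = 6.45 m/s
Δx = v₀t + ½at² = 11.8·6 + 0.5·-0.9·6² = 54.9 m

Phase 3 (constant speed): v₀ = 6.45 m/s, a = 0 m/s².
Constant speed: t = d/v = 27/6.45 = 4.19 s

Phase 4 (decelerating): v₀ = 6.45 m/s, a = -0.6 m/s².
v = v₀ + at → t = (0 − 6.45) / -0.6 = 10.8 s
v² = v₀² + 2aΔx → Δx = (0² − 6.45²)/(2·-0.6) = 34.7 m
Total time = 1.50 + 6.00 + 4.19 + 10.8 = 22.4 s

22.4 s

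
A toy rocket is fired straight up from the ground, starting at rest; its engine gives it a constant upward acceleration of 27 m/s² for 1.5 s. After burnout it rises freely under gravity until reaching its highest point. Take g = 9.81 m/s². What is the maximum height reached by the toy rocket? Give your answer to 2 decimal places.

113.98 m

Phase 1 (powered ascent): v₀ = 0 m/s, a = 27 m/s².
v = v₀ + at = 0 + (27)(1.5) = 40.5 m/s
Δx = v₀t + ½at² = 0·1.5 + 0.5·27·1.5² = 30.4 m

Phase 2 (coasting upward): v₀ = 40.5 m/s, a = -9.81 m/s².
v = v₀ + at → t = (0 − 40.5) / -9.81 = 4.13 s
v² = v₀² + 2aΔx → Δx = (0² − 40.5²)/(2·-9.81) = 83.6 m
Maximum height = 30.4 + 83.6 = 114 m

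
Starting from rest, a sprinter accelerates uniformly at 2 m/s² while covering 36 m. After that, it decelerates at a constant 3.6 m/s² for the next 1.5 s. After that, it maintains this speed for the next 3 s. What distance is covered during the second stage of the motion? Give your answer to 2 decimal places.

13.95 m

Phase 1 (accelerating): v₀ = 0 m/s, a = 2 m/s².
v² = v₀² + 2aΔx = 0² + 2·2·36 = 144 → v = 12.0 m/s
t = (v − v₀)/a = (12.0 − 0)/2 = 6.00 s

Phase 2 (decelerating): v₀ = 12.0 m/s, a = -3.6 m/s².
v = v₀ + at = 12.0 + (-3.6)(1.5) = 6.60 m/s
Δx = v₀t + ½at² = 12.0·1.5 + 0.5·-3.6·1.5² = 13.9 m
Distance in phase 2 = 13.9 m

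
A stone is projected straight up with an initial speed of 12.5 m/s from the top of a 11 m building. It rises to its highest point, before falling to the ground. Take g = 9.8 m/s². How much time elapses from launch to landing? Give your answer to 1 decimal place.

Phase 1 (rising): v₀ = 12.5 m/s, a = -9.8 m/s².
v = v₀ + at → t = (0 − 12.5) / -9.8 = 1.28 s
v² = v₀² + 2aΔx → Δx = (0² − 12.5²)/(2·-9.8) = 7.97 m

Phase 2 (falling): v₀ = 0 m/s, a = -9.8 m/s².
Falls 19.0 m from rest: t = √(2·19.0/9.8) = 1.97 s; v = g·t = 19.3 m/s.
Total time = 1.28 + 1.97 = 3.24 s

3.2 s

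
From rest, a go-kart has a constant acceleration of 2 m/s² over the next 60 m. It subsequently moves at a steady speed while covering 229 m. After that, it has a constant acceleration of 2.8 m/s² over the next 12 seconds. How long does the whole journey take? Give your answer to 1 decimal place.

Phase 1 (accelerating): v₀ = 0 m/s, a = 2 m/s².
v² = v₀² + 2aΔx = 0² + 2·2·60 = 240 → v = 15.5 m/s
t = (v − v₀)/a = (15.5 − 0)/2 = 7.75 s

Phase 2 (constant speed): v₀ = 15.5 m/s, a = 0 m/s².
Constant speed: t = d/v = 229/15.5 = 14.8 s

Phase 3 (accelerating): v₀ = 15.5 m/s, a = 2.8 m/s².
v = v₀ + at = 15.5 + (2.8)(12) = 49.1 m/s
Δx = v₀t + ½at² = 15.5·12 + 0.5·2.8·12² = 388 m
Total time = 7.75 + 14.8 + 12.0 = 34.5 s

34.5 s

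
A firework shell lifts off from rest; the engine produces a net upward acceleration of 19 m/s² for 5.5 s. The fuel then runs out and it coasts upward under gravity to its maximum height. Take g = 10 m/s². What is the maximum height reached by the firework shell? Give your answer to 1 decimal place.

833.4 m

Phase 1 (powered ascent): v₀ = 0 m/s, a = 19 m/s².
v = v₀ + at = 0 + (19)(5.5) = 104 m/s
Δx = v₀t + ½at² = 0·5.5 + 0.5·19·5.5² = 287 m

Phase 2 (coasting upward): v₀ = 104 m/s, a = -10 m/s².
v = v₀ + at → t = (0 − 104) / -10 = 10.4 s
v² = v₀² + 2aΔx → Δx = (0² − 104²)/(2·-10) = 546 m
Maximum height = 287 + 546 = 833 m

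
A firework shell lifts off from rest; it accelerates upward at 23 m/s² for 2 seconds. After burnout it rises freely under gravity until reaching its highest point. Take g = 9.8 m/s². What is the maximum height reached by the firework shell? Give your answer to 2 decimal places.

153.96 m

Phase 1 (powered ascent): v₀ = 0 m/s, a = 23 m/s².
v = v₀ + at = 0 + (23)(2) = 46.0 m/s
Δx = v₀t + ½at² = 0·2 + 0.5·23·2² = 46.0 m

Phase 2 (coasting upward): v₀ = 46.0 m/s, a = -9.8 m/s².
v = v₀ + at → t = (0 − 46.0) / -9.8 = 4.69 s
v² = v₀² + 2aΔx → Δx = (0² − 46.0²)/(2·-9.8) = 108 m
Maximum height = 46.0 + 108 = 154 m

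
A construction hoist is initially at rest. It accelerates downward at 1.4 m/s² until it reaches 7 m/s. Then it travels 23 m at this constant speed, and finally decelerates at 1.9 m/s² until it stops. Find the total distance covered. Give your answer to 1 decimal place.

53.4 m

Phase 1 (accelerating): v₀ = 0 m/s, a = 1.4 m/s².
v = v₀ + at → t = (7 − 0) / 1.4 = 5.00 s
v² = v₀² + 2aΔx → Δx = (7² − 0²)/(2·1.4) = 17.5 m

Phase 2 (constant speed): v₀ = 7.00 m/s, a = 0 m/s².
Constant speed: t = d/v = 23/7.00 = 3.29 s

Phase 3 (decelerating): v₀ = 7.00 m/s, a = -1.9 m/s².
v = v₀ + at → t = (0 − 7.00) / -1.9 = 3.68 s
v² = v₀² + 2aΔx → Δx = (0² − 7.00²)/(2·-1.9) = 12.9 m
Total distance = 17.5 + 23.0 + 12.9 = 53.4 m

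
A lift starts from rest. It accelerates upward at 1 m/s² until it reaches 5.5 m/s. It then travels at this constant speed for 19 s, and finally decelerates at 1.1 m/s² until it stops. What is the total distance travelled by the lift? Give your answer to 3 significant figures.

Phase 1 (accelerating): v₀ = 0 m/s, a = 1 m/s².
v = v₀ + at → t = (5.5 − 0) / 1 = 5.50 s
v² = v₀² + 2aΔx → Δx = (5.5² − 0²)/(2·1) = 15.1 m

Phase 2 (constant speed): v₀ = 5.50 m/s, a = 0 m/s².
v = v₀ + at = 5.50 + (0)(19) = 5.50 m/s
Δx = v₀t + ½at² = 5.50·19 + 0.5·0·19² = 104 m

Phase 3 (decelerating): v₀ = 5.50 m/s, a = -1.1 m/s².
v = v₀ + at → t = (0 − 5.50) / -1.1 = 5.00 s
v² = v₀² + 2aΔx → Δx = (0² − 5.50²)/(2·-1.1) = 13.7 m
Total distance = 15.1 + 104 + 13.7 = 133 m

133 m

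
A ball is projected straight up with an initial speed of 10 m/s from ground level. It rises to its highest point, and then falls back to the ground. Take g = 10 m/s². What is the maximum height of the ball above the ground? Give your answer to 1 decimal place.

Phase 1 (rising): v₀ = 10.0 m/s, a = -10 m/s².
v = v₀ + at → t = (0 − 10.0) / -10 = 1.00 s
v² = v₀² + 2aΔx → Δx = (0² − 10.0²)/(2·-10) = 5.00 m
Maximum height = 5.00 m

5.0 m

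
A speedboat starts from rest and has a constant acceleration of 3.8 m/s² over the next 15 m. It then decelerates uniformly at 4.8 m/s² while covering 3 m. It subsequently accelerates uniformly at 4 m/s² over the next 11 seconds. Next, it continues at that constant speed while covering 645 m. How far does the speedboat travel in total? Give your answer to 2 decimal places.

1006.53 m

Phase 1 (accelerating): v₀ = 0 m/s, a = 3.8 m/s².
v² = v₀² + 2aΔx = 0² + 2·3.8·15 = 114 → v = 10.7 m/s
t = (v − v₀)/a = (10.7 − 0)/3.8 = 2.81 s

Phase 2 (decelerating): v₀ = 10.7 m/s, a = -4.8 m/s².
v² = v₀² + 2aΔx = 10.7² + 2·-4.8·3 = 85.2 → v = 9.23 m/s
t = (v − v₀)/a = (9.23 − 10.7)/-4.8 = 0.301 s

Phase 3 (accelerating): v₀ = 9.23 m/s, a = 4 m/s².
v = v₀ + at = 9.23 + (4)(11) = 53.2 m/s
Δx = v₀t + ½at² = 9.23·11 + 0.5·4·11² = 344 m

Phase 4 (constant speed): v₀ = 53.2 m/s, a = 0 m/s².
Constant speed: t = d/v = 645/53.2 = 12.1 s
Total distance = 15.0 + 3.00 + 344 + 645 = 1010 m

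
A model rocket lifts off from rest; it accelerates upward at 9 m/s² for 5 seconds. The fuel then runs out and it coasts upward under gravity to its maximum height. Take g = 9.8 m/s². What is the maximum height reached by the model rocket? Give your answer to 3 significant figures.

216 m

Phase 1 (powered ascent): v₀ = 0 m/s, a = 9 m/s².
v = v₀ + at = 0 + (9)(5) = 45.0 m/s
Δx = v₀t + ½at² = 0·5 + 0.5·9·5² = 112 m

Phase 2 (coasting upward): v₀ = 45.0 m/s, a = -9.8 m/s².
v = v₀ + at → t = (0 − 45.0) / -9.8 = 4.59 s
v² = v₀² + 2aΔx → Δx = (0² − 45.0²)/(2·-9.8) = 103 m
Maximum height = 112 + 103 = 216 m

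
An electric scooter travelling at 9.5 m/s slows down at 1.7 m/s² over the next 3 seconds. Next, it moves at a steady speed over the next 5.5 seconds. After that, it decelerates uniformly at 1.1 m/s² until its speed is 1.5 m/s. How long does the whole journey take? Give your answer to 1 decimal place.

Phase 1 (decelerating): v₀ = 9.50 m/s, a = -1.7 m/s².
v = v₀ + at = 9.50 + (-1.7)(3) = 4.40 m/s
Δx = v₀t + ½at² = 9.50·3 + 0.5·-1.7·3² = 20.9 m

Phase 2 (constant speed): v₀ = 4.40 m/s, a = 0 m/s².
v = v₀ + at = 4.40 + (0)(5.5) = 4.40 m/s
Δx = v₀t + ½at² = 4.40·5.5 + 0.5·0·5.5² = 24.2 m

Phase 3 (decelerating): v₀ = 4.40 m/s, a = -1.1 m/s².
v = v₀ + at → t = (1.5 − 4.40) / -1.1 = 2.64 s
v² = v₀² + 2aΔx → Δx = (1.5² − 4.40²)/(2·-1.1) = 7.78 m
Total time = 3.00 + 5.50 + 2.64 = 11.1 s

11.1 s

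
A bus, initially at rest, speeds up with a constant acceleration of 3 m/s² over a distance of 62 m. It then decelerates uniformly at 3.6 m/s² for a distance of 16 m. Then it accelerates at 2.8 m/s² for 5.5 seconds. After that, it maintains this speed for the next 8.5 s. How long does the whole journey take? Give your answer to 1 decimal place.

Phase 1 (accelerating): v₀ = 0 m/s, a = 3 m/s².
v² = v₀² + 2aΔx = 0² + 2·3·62 = 372 → v = 19.3 m/s
t = (v − v₀)/a = (19.3 − 0)/3 = 6.43 s

Phase 2 (decelerating): v₀ = 19.3 m/s, a = -3.6 m/s².
v² = v₀² + 2aΔx = 19.3² + 2·-3.6·16 = 257 → v = 16.0 m/s
t = (v − v₀)/a = (16.0 − 19.3)/-3.6 = 0.906 s

Phase 3 (accelerating): v₀ = 16.0 m/s, a = 2.8 m/s².
v = v₀ + at = 16.0 + (2.8)(5.5) = 31.4 m/s
Δx = v₀t + ½at² = 16.0·5.5 + 0.5·2.8·5.5² = 130 m

Phase 4 (constant speed): v₀ = 31.4 m/s, a = 0 m/s².
v = v₀ + at = 31.4 + (0)(8.5) = 31.4 m/s
Δx = v₀t + ½at² = 31.4·8.5 + 0.5·0·8.5² = 267 m
Total time = 6.43 + 0.906 + 5.50 + 8.50 = 21.3 s

21.3 s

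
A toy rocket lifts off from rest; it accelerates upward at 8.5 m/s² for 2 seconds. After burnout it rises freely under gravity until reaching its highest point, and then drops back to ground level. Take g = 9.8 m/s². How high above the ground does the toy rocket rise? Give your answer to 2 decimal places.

Phase 1 (powered ascent): v₀ = 0 m/s, a = 8.5 m/s².
v = v₀ + at = 0 + (8.5)(2) = 17.0 m/s
Δx = v₀t + ½at² = 0·2 + 0.5·8.5·2² = 17.0 m

Phase 2 (coasting upward): v₀ = 17.0 m/s, a = -9.8 m/s².
v = v₀ + at → t = (0 − 17.0) / -9.8 = 1.73 s
v² = v₀² + 2aΔx → Δx = (0² − 17.0²)/(2·-9.8) = 14.7 m
Maximum height = 17.0 + 14.7 = 31.7 m

31.74 m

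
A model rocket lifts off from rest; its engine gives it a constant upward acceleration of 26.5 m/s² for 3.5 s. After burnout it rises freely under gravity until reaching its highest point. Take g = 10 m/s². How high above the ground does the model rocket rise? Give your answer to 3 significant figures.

592 m

Phase 1 (powered ascent): v₀ = 0 m/s, a = 26.5 m/s².
v = v₀ + at = 0 + (26.5)(3.5) = 92.8 m/s
Δx = v₀t + ½at² = 0·3.5 + 0.5·26.5·3.5² = 162 m

Phase 2 (coasting upward): v₀ = 92.8 m/s, a = -10 m/s².
v = v₀ + at → t = (0 − 92.8) / -10 = 9.28 s
v² = v₀² + 2aΔx → Δx = (0² − 92.8²)/(2·-10) = 430 m
Maximum height = 162 + 430 = 592 m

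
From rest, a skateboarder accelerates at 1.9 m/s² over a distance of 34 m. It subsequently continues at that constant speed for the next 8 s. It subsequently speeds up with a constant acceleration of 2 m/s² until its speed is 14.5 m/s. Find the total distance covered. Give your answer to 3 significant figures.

Phase 1 (accelerating): v₀ = 0 m/s, a = 1.9 m/s².
v² = v₀² + 2aΔx = 0² + 2·1.9·34 = 129 → v = 11.4 m/s
t = (v − v₀)/a = (11.4 − 0)/1.9 = 5.98 s

Phase 2 (constant speed): v₀ = 11.4 m/s, a = 0 m/s².
v = v₀ + at = 11.4 + (0)(8) = 11.4 m/s
Δx = v₀t + ½at² = 11.4·8 + 0.5·0·8² = 90.9 m

Phase 3 (accelerating): v₀ = 11.4 m/s, a = 2 m/s².
v = v₀ + at → t = (14.5 − 11.4) / 2 = 1.57 s
v² = v₀² + 2aΔx → Δx = (14.5² − 11.4²)/(2·2) = 20.3 m
Total distance = 34.0 + 90.9 + 20.3 = 145 m

145 m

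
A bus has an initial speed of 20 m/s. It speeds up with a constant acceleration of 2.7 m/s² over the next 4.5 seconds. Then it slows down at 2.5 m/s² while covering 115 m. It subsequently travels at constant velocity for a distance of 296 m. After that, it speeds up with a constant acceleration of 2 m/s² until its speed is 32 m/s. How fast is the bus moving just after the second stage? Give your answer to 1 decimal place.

Phase 1 (accelerating): v₀ = 20.0 m/s, a = 2.7 m/s².
v = v₀ + at = 20.0 + (2.7)(4.5) = 32.1 m/s
Δx = v₀t + ½at² = 20.0·4.5 + 0.5·2.7·4.5² = 117 m

Phase 2 (decelerating): v₀ = 32.1 m/s, a = -2.5 m/s².
v² = v₀² + 2aΔx = 32.1² + 2·-2.5·115 = 459 → v = 21.4 m/s
t = (v − v₀)/a = (21.4 − 32.1)/-2.5 = 4.29 s
Speed at end of phase 2 = 21.4 m/s

21.4 m/s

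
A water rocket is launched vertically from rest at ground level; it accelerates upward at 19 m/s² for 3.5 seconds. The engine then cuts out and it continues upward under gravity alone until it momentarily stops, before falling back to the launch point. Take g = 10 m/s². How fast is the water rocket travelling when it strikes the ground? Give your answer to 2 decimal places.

82.16 m/s

Phase 1 (powered ascent): v₀ = 0 m/s, a = 19 m/s².
v = v₀ + at = 0 + (19)(3.5) = 66.5 m/s
Δx = v₀t + ½at² = 0·3.5 + 0.5·19·3.5² = 116 m

Phase 2 (coasting upward): v₀ = 66.5 m/s, a = -10 m/s².
v = v₀ + at → t = (0 − 66.5) / -10 = 6.65 s
v² = v₀² + 2aΔx → Δx = (0² − 66.5²)/(2·-10) = 221 m

Phase 3 (free fall): v₀ = 0 m/s, a = -10 m/s².
Falls 337 m from rest: t = √(2·337/10) = 8.22 s; v = g·t = 82.2 m/s.
Impact speed = 82.2 m/s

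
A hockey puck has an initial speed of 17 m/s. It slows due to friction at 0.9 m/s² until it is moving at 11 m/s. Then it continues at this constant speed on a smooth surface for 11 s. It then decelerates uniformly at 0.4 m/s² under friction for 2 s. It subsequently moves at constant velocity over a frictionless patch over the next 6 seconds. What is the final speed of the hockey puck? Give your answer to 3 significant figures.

10.2 m/s

Phase 1 (decelerating): v₀ = 17.0 m/s, a = -0.9 m/s².
v = v₀ + at → t = (11 − 17.0) / -0.9 = 6.67 s
v² = v₀² + 2aΔx → Δx = (11² − 17.0²)/(2·-0.9) = 93.3 m

Phase 2 (constant speed): v₀ = 11.0 m/s, a = 0 m/s².
v = v₀ + at = 11.0 + (0)(11) = 11.0 m/s
Δx = v₀t + ½at² = 11.0·11 + 0.5·0·11² = 121 m

Phase 3 (decelerating): v₀ = 11.0 m/s, a = -0.4 m/s².
v = v₀ + at = 11.0 + (-0.4)(2) = 10.2 m/s
Δx = v₀t + ½at² = 11.0·2 + 0.5·-0.4·2² = 21.2 m

Phase 4 (constant speed): v₀ = 10.2 m/s, a = 0 m/s².
v = v₀ + at = 10.2 + (0)(6) = 10.2 m/s
Δx = v₀t + ½at² = 10.2·6 + 0.5·0·6² = 61.2 m
Final speed = 10.2 m/s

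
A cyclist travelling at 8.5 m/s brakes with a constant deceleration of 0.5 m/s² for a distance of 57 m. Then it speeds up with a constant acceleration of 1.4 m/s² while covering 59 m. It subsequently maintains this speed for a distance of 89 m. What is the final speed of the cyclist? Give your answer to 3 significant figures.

Phase 1 (decelerating): v₀ = 8.50 m/s, a = -0.5 m/s².
v² = v₀² + 2aΔx = 8.50² + 2·-0.5·57 = 15.2 → v = 3.91 m/s
t = (v − v₀)/a = (3.91 − 8.50)/-0.5 = 9.19 s

Phase 2 (accelerating): v₀ = 3.91 m/s, a = 1.4 m/s².
v² = v₀² + 2aΔx = 3.91² + 2·1.4·59 = 180 → v = 13.4 m/s
t = (v − v₀)/a = (13.4 − 3.91)/1.4 = 6.81 s

Phase 3 (constant speed): v₀ = 13.4 m/s, a = 0 m/s².
Constant speed: t = d/v = 89/13.4 = 6.63 s
Final speed = 13.4 m/s

13.4 m/s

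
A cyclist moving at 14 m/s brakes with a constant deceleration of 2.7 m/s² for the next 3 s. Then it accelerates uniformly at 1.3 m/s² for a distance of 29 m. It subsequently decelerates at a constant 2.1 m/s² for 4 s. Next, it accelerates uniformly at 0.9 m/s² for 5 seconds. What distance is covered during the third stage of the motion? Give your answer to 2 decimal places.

Phase 1 (decelerating): v₀ = 14.0 m/s, a = -2.7 m/s².
v = v₀ + at = 14.0 + (-2.7)(3) = 5.90 m/s
Δx = v₀t + ½at² = 14.0·3 + 0.5·-2.7·3² = 29.8 m

Phase 2 (accelerating): v₀ = 5.90 m/s, a = 1.3 m/s².
v² = v₀² + 2aΔx = 5.90² + 2·1.3·29 = 110 → v = 10.5 m/s
t = (v − v₀)/a = (10.5 − 5.90)/1.3 = 3.54 s

Phase 3 (decelerating): v₀ = 10.5 m/s, a = -2.1 m/s².
v = v₀ + at = 10.5 + (-2.1)(4) = 2.10 m/s
Δx = v₀t + ½at² = 10.5·4 + 0.5·-2.1·4² = 25.2 m
Distance in phase 3 = 25.2 m

25.19 m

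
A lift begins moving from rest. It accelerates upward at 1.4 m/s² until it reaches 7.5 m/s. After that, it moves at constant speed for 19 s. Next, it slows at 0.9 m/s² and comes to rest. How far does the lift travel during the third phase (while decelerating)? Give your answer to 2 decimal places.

31.25 m

Phase 1 (accelerating): v₀ = 0 m/s, a = 1.4 m/s².
v = v₀ + at → t = (7.5 − 0) / 1.4 = 5.36 s
v² = v₀² + 2aΔx → Δx = (7.5² − 0²)/(2·1.4) = 20.1 m

Phase 2 (constant speed): v₀ = 7.50 m/s, a = 0 m/s².
v = v₀ + at = 7.50 + (0)(19) = 7.50 m/s
Δx = v₀t + ½at² = 7.50·19 + 0.5·0·19² = 142 m

Phase 3 (decelerating): v₀ = 7.50 m/s, a = -0.9 m/s².
v = v₀ + at → t = (0 − 7.50) / -0.9 = 8.33 s
v² = v₀² + 2aΔx → Δx = (0² − 7.50²)/(2·-0.9) = 31.2 m
Distance in phase 3 = 31.2 m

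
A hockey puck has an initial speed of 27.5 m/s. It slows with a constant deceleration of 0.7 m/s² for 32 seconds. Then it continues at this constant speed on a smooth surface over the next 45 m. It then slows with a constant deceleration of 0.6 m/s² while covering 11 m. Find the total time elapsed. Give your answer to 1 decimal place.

Phase 1 (decelerating): v₀ = 27.5 m/s, a = -0.7 m/s².
v = v₀ + at = 27.5 + (-0.7)(32) = 5.10 m/s
Δx = v₀t + ½at² = 27.5·32 + 0.5·-0.7·32² = 522 m

Phase 2 (constant speed): v₀ = 5.10 m/s, a = 0 m/s².
Constant speed: t = d/v = 45/5.10 = 8.82 s

Phase 3 (decelerating): v₀ = 5.10 m/s, a = -0.6 m/s².
v² = v₀² + 2aΔx = 5.10² + 2·-0.6·11 = 12.8 → v = 3.58 m/s
t = (v − v₀)/a = (3.58 − 5.10)/-0.6 = 2.53 s
Total time = 32.0 + 8.82 + 2.53 = 43.4 s

43.4 s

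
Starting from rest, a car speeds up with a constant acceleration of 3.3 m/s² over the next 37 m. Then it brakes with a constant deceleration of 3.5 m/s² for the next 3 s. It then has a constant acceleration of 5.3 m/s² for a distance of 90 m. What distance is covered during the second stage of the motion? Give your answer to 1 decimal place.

31.1 m

Phase 1 (accelerating): v₀ = 0 m/s, a = 3.3 m/s².
v² = v₀² + 2aΔx = 0² + 2·3.3·37 = 244 → v = 15.6 m/s
t = (v − v₀)/a = (15.6 − 0)/3.3 = 4.74 s

Phase 2 (decelerating): v₀ = 15.6 m/s, a = -3.5 m/s².
v = v₀ + at = 15.6 + (-3.5)(3) = 5.13 m/s
Δx = v₀t + ½at² = 15.6·3 + 0.5·-3.5·3² = 31.1 m
Distance in phase 2 = 31.1 m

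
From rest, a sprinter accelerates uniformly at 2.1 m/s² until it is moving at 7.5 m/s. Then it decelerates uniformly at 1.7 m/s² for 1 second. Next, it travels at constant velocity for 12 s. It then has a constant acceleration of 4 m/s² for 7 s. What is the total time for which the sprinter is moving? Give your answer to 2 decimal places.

Phase 1 (accelerating): v₀ = 0 m/s, a = 2.1 m/s².
v = v₀ + at → t = (7.5 − 0) / 2.1 = 3.57 s
v² = v₀² + 2aΔx → Δx = (7.5² − 0²)/(2·2.1) = 13.4 m

Phase 2 (decelerating): v₀ = 7.50 m/s, a = -1.7 m/s².
v = v₀ + at = 7.50 + (-1.7)(1) = 5.80 m/s
Δx = v₀t + ½at² = 7.50·1 + 0.5·-1.7·1² = 6.65 m

Phase 3 (constant speed): v₀ = 5.80 m/s, a = 0 m/s².
v = v₀ + at = 5.80 + (0)(12) = 5.80 m/s
Δx = v₀t + ½at² = 5.80·12 + 0.5·0·12² = 69.6 m

Phase 4 (accelerating): v₀ = 5.80 m/s, a = 4 m/s².
v = v₀ + at = 5.80 + (4)(7) = 33.8 m/s
Δx = v₀t + ½at² = 5.80·7 + 0.5·4·7² = 139 m
Total time = 3.57 + 1.00 + 12.0 + 7.00 = 23.6 s

23.57 s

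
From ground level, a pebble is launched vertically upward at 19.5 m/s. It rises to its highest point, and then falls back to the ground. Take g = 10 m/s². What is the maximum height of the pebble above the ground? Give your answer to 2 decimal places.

19.01 m

Phase 1 (rising): v₀ = 19.5 m/s, a = -10 m/s².
v = v₀ + at → t = (0 − 19.5) / -10 = 1.95 s
v² = v₀² + 2aΔx → Δx = (0² − 19.5²)/(2·-10) = 19.0 m
Maximum height = 19.0 m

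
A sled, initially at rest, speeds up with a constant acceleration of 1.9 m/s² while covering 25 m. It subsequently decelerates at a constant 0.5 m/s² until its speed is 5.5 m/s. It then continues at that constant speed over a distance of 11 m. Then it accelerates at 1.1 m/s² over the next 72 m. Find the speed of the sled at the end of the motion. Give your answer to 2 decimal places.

Phase 1 (accelerating): v₀ = 0 m/s, a = 1.9 m/s².
v² = v₀² + 2aΔx = 0² + 2·1.9·25 = 95.0 → v = 9.75 m/s
t = (v − v₀)/a = (9.75 − 0)/1.9 = 5.13 s

Phase 2 (decelerating): v₀ = 9.75 m/s, a = -0.5 m/s².
v = v₀ + at → t = (5.5 − 9.75) / -0.5 = 8.49 s
v² = v₀² + 2aΔx → Δx = (5.5² − 9.75²)/(2·-0.5) = 64.7 m

Phase 3 (constant speed): v₀ = 5.50 m/s, a = 0 m/s².
Constant speed: t = d/v = 11/5.50 = 2.00 s

Phase 4 (accelerating): v₀ = 5.50 m/s, a = 1.1 m/s².
v² = v₀² + 2aΔx = 5.50² + 2·1.1·72 = 189 → v = 13.7 m/s
t = (v − v₀)/a = (13.7 − 5.50)/1.1 = 7.49 s
Final speed = 13.7 m/s

13.73 m/s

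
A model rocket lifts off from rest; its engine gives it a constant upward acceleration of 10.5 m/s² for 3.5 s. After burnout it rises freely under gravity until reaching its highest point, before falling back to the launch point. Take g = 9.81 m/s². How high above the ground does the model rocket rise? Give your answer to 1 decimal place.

Phase 1 (powered ascent): v₀ = 0 m/s, a = 10.5 m/s².
v = v₀ + at = 0 + (10.5)(3.5) = 36.8 m/s
Δx = v₀t + ½at² = 0·3.5 + 0.5·10.5·3.5² = 64.3 m

Phase 2 (coasting upward): v₀ = 36.8 m/s, a = -9.81 m/s².
v = v₀ + at → t = (0 − 36.8) / -9.81 = 3.75 s
v² = v₀² + 2aΔx → Δx = (0² − 36.8²)/(2·-9.81) = 68.8 m
Maximum height = 64.3 + 68.8 = 133 m

133.1 m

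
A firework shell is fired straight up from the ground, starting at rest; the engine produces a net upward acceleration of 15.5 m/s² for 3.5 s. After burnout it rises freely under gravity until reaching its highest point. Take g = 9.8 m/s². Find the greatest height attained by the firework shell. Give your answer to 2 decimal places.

245.09 m

Phase 1 (powered ascent): v₀ = 0 m/s, a = 15.5 m/s².
v = v₀ + at = 0 + (15.5)(3.5) = 54.2 m/s
Δx = v₀t + ½at² = 0·3.5 + 0.5·15.5·3.5² = 94.9 m

Phase 2 (coasting upward): v₀ = 54.2 m/s, a = -9.8 m/s².
v = v₀ + at → t = (0 − 54.2) / -9.8 = 5.54 s
v² = v₀² + 2aΔx → Δx = (0² − 54.2²)/(2·-9.8) = 150 m
Maximum height = 94.9 + 150 = 245 m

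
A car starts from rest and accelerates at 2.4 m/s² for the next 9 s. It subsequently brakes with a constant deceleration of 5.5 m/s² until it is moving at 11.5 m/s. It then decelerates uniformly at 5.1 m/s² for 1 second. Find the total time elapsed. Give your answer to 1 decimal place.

Phase 1 (accelerating): v₀ = 0 m/s, a = 2.4 m/s².
v = v₀ + at = 0 + (2.4)(9) = 21.6 m/s
Δx = v₀t + ½at² = 0·9 + 0.5·2.4·9² = 97.2 m

Phase 2 (decelerating): v₀ = 21.6 m/s, a = -5.5 m/s².
v = v₀ + at → t = (11.5 − 21.6) / -5.5 = 1.84 s
v² = v₀² + 2aΔx → Δx = (11.5² − 21.6²)/(2·-5.5) = 30.4 m

Phase 3 (decelerating): v₀ = 11.5 m/s, a = -5.1 m/s².
v = v₀ + at = 11.5 + (-5.1)(1) = 6.40 m/s
Δx = v₀t + ½at² = 11.5·1 + 0.5·-5.1·1² = 8.95 m
Total time = 9.00 + 1.84 + 1.00 = 11.8 s

11.8 s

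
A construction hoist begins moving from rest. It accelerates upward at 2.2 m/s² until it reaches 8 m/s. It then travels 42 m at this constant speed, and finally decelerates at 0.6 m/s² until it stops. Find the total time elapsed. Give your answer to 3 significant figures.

22.2 s

Phase 1 (accelerating): v₀ = 0 m/s, a = 2.2 m/s².
v = v₀ + at → t = (8 − 0) / 2.2 = 3.64 s
v² = v₀² + 2aΔx → Δx = (8² − 0²)/(2·2.2) = 14.5 m

Phase 2 (constant speed): v₀ = 8.00 m/s, a = 0 m/s².
Constant speed: t = d/v = 42/8.00 = 5.25 s

Phase 3 (decelerating): v₀ = 8.00 m/s, a = -0.6 m/s².
v = v₀ + at → t = (0 − 8.00) / -0.6 = 13.3 s
v² = v₀² + 2aΔx → Δx = (0² − 8.00²)/(2·-0.6) = 53.3 m
Total time = 3.64 + 5.25 + 13.3 = 22.2 s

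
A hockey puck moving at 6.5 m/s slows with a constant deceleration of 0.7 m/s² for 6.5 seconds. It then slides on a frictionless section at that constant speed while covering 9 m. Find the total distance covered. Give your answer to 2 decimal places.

Phase 1 (decelerating): v₀ = 6.50 m/s, a = -0.7 m/s².
v = v₀ + at = 6.50 + (-0.7)(6.5) = 1.95 m/s
Δx = v₀t + ½at² = 6.50·6.5 + 0.5·-0.7·6.5² = 27.5 m

Phase 2 (constant speed): v₀ = 1.95 m/s, a = 0 m/s².
Constant speed: t = d/v = 9/1.95 = 4.62 s
Total distance = 27.5 + 9.00 = 36.5 m

36.46 m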